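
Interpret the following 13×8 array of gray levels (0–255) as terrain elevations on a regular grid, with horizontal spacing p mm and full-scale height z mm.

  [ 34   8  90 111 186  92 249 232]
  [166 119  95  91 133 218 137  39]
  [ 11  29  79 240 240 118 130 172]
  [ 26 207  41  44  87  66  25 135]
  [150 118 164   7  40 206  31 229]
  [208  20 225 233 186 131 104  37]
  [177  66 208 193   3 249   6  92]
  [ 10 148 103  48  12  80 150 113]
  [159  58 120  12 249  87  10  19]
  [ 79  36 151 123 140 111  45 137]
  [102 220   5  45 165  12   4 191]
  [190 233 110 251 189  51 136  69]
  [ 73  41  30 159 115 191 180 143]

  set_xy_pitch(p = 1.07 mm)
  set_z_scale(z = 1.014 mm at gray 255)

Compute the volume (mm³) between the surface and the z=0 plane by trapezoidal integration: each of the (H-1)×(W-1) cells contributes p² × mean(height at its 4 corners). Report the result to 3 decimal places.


43.228

height_mm = gray/255 × 1.014; cell vol = 1.07² × mean(4 corners)
unit = 1.07² × 1.014 / (4×255) = 0.00113817 mm³ per gray-sum
row 0: Σ corner-gray over 7 cells = 3529  → 4.0166
row 1: Σ corner-gray over 7 cells = 3646  → 4.1498
row 2: Σ corner-gray over 7 cells = 2956  → 3.3644
row 3: Σ corner-gray over 7 cells = 2612  → 2.9729
row 4: Σ corner-gray over 7 cells = 3554  → 4.0450
row 5: Σ corner-gray over 7 cells = 3762  → 4.2818
row 6: Σ corner-gray over 7 cells = 2924  → 3.3280
row 7: Σ corner-gray over 7 cells = 2455  → 2.7942
row 8: Σ corner-gray over 7 cells = 2678  → 3.0480
row 9: Σ corner-gray over 7 cells = 2623  → 2.9854
row 10: Σ corner-gray over 7 cells = 3394  → 3.8629
row 11: Σ corner-gray over 7 cells = 3847  → 4.3785
Σ rows: total corner-gray = 37980  → 43.2275 mm³


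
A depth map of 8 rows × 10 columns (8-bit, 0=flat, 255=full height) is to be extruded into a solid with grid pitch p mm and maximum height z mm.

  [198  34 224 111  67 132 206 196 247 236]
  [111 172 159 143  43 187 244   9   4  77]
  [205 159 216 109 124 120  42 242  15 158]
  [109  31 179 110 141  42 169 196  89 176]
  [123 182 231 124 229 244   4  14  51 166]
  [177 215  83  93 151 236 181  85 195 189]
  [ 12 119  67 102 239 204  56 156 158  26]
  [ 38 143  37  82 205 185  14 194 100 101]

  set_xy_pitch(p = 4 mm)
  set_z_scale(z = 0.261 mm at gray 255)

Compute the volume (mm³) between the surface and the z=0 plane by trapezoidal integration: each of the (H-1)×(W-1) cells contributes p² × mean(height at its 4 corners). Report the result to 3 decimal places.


height_mm = gray/255 × 0.261; cell vol = 4² × mean(4 corners)
unit = 4² × 0.261 / (4×255) = 0.00409412 mm³ per gray-sum
row 0: Σ corner-gray over 9 cells = 4978  → 20.3805
row 1: Σ corner-gray over 9 cells = 4527  → 18.5341
row 2: Σ corner-gray over 9 cells = 4616  → 18.8984
row 3: Σ corner-gray over 9 cells = 4646  → 19.0213
row 4: Σ corner-gray over 9 cells = 5291  → 21.6620
row 5: Σ corner-gray over 9 cells = 5084  → 20.8145
row 6: Σ corner-gray over 9 cells = 4299  → 17.6006
Σ rows: total corner-gray = 33441  → 136.9114 mm³

136.911


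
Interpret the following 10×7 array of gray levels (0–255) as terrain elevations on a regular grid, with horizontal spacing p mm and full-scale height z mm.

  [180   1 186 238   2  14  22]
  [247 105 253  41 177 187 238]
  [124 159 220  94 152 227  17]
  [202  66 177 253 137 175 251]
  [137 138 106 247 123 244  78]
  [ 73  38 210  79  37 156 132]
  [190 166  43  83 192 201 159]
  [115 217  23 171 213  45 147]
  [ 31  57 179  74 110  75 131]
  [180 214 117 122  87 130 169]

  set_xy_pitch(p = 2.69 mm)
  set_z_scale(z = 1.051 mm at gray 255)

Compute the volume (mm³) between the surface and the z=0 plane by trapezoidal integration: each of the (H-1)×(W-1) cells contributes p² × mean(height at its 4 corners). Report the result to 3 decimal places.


223.062

height_mm = gray/255 × 1.051; cell vol = 2.69² × mean(4 corners)
unit = 2.69² × 1.051 / (4×255) = 0.00745602 mm³ per gray-sum
row 0: Σ corner-gray over 6 cells = 3095  → 23.0764
row 1: Σ corner-gray over 6 cells = 3856  → 28.7504
row 2: Σ corner-gray over 6 cells = 3914  → 29.1829
row 3: Σ corner-gray over 6 cells = 4000  → 29.8241
row 4: Σ corner-gray over 6 cells = 3176  → 23.6803
row 5: Σ corner-gray over 6 cells = 2964  → 22.0996
row 6: Σ corner-gray over 6 cells = 3319  → 24.7465
row 7: Σ corner-gray over 6 cells = 2752  → 20.5190
row 8: Σ corner-gray over 6 cells = 2841  → 21.1826
Σ rows: total corner-gray = 29917  → 223.0618 mm³


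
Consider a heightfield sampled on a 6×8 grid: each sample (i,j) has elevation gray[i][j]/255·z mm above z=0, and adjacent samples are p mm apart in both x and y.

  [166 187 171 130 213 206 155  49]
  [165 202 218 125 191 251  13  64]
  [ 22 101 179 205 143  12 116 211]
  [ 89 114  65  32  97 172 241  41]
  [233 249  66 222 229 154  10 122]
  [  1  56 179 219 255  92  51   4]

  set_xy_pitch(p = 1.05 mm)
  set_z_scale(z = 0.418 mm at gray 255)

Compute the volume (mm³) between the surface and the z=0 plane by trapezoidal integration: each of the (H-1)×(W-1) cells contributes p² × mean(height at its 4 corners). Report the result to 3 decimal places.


8.842

height_mm = gray/255 × 0.418; cell vol = 1.05² × mean(4 corners)
unit = 1.05² × 0.418 / (4×255) = 0.000451809 mm³ per gray-sum
row 0: Σ corner-gray over 7 cells = 4568  → 2.0639
row 1: Σ corner-gray over 7 cells = 3974  → 1.7955
row 2: Σ corner-gray over 7 cells = 3317  → 1.4986
row 3: Σ corner-gray over 7 cells = 3787  → 1.7110
row 4: Σ corner-gray over 7 cells = 3924  → 1.7729
Σ rows: total corner-gray = 19570  → 8.8419 mm³


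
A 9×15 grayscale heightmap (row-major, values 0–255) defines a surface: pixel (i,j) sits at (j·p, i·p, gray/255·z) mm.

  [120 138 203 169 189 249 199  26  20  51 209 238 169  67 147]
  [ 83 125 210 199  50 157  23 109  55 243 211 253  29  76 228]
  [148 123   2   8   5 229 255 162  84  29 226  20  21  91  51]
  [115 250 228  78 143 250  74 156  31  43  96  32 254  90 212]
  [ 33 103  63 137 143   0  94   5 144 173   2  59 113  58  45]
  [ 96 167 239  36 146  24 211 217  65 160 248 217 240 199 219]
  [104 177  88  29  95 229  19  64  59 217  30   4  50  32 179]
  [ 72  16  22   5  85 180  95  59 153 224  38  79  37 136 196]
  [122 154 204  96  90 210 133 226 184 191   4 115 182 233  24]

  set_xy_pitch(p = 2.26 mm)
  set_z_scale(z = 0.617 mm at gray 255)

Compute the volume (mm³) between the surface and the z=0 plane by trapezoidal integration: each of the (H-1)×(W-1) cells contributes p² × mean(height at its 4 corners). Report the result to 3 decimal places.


162.800

height_mm = gray/255 × 0.617; cell vol = 2.26² × mean(4 corners)
unit = 2.26² × 0.617 / (4×255) = 0.0030896 mm³ per gray-sum
row 0: Σ corner-gray over 14 cells = 7912  → 24.4449
row 1: Σ corner-gray over 14 cells = 6500  → 20.0824
row 2: Σ corner-gray over 14 cells = 6486  → 20.0391
row 3: Σ corner-gray over 14 cells = 6043  → 18.6704
row 4: Σ corner-gray over 14 cells = 6919  → 21.3769
row 5: Σ corner-gray over 14 cells = 7122  → 22.0041
row 6: Σ corner-gray over 14 cells = 4995  → 15.4325
row 7: Σ corner-gray over 14 cells = 6716  → 20.7497
Σ rows: total corner-gray = 52693  → 162.8001 mm³


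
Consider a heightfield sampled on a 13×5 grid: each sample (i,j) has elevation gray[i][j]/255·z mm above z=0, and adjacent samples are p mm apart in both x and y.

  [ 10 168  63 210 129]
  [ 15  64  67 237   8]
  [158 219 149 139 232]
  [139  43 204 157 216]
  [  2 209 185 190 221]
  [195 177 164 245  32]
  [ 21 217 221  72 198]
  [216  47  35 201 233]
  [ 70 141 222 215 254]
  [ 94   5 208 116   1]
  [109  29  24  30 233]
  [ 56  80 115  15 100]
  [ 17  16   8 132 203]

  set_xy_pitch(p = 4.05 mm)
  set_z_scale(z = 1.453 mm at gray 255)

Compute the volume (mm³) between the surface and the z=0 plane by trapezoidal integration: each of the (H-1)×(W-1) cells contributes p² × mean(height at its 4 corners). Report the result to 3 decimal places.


height_mm = gray/255 × 1.453; cell vol = 4.05² × mean(4 corners)
unit = 4.05² × 1.453 / (4×255) = 0.0233655 mm³ per gray-sum
row 0: Σ corner-gray over 4 cells = 1780  → 41.5906
row 1: Σ corner-gray over 4 cells = 2163  → 50.5396
row 2: Σ corner-gray over 4 cells = 2567  → 59.9793
row 3: Σ corner-gray over 4 cells = 2554  → 59.6755
row 4: Σ corner-gray over 4 cells = 2790  → 65.1898
row 5: Σ corner-gray over 4 cells = 2638  → 61.6382
row 6: Σ corner-gray over 4 cells = 2254  → 52.6659
row 7: Σ corner-gray over 4 cells = 2495  → 58.2970
row 8: Σ corner-gray over 4 cells = 2233  → 52.1752
row 9: Σ corner-gray over 4 cells = 1261  → 29.4639
row 10: Σ corner-gray over 4 cells = 1084  → 25.3282
row 11: Σ corner-gray over 4 cells = 1108  → 25.8890
Σ rows: total corner-gray = 24927  → 582.4324 mm³

582.432


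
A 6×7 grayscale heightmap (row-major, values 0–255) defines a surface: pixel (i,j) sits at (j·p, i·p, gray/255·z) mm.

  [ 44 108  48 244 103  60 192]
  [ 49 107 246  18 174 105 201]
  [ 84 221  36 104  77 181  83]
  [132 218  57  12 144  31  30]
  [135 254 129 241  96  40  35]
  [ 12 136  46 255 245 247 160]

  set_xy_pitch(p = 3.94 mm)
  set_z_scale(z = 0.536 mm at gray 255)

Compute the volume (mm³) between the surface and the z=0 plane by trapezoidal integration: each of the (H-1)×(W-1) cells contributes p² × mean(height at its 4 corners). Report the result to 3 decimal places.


height_mm = gray/255 × 0.536; cell vol = 3.94² × mean(4 corners)
unit = 3.94² × 0.536 / (4×255) = 0.0081575 mm³ per gray-sum
row 0: Σ corner-gray over 6 cells = 2912  → 23.7546
row 1: Σ corner-gray over 6 cells = 2955  → 24.1054
row 2: Σ corner-gray over 6 cells = 2491  → 20.3203
row 3: Σ corner-gray over 6 cells = 2776  → 22.6452
row 4: Σ corner-gray over 6 cells = 3720  → 30.3459
Σ rows: total corner-gray = 14854  → 121.1715 mm³

121.171


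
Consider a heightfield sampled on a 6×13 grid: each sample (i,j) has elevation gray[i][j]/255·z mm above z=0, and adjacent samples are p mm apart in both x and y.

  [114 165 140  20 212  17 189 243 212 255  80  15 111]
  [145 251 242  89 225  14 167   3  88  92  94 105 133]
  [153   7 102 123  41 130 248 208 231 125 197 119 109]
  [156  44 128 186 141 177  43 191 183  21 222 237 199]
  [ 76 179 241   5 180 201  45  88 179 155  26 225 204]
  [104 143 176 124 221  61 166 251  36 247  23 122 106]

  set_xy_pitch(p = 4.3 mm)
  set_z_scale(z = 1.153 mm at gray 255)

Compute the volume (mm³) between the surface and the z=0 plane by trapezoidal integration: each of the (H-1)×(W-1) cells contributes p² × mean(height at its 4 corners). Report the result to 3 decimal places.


690.003

height_mm = gray/255 × 1.153; cell vol = 4.3² × mean(4 corners)
unit = 4.3² × 1.153 / (4×255) = 0.020901 mm³ per gray-sum
row 0: Σ corner-gray over 12 cells = 6339  → 132.4911
row 1: Σ corner-gray over 12 cells = 6342  → 132.5538
row 2: Σ corner-gray over 12 cells = 6825  → 142.6490
row 3: Σ corner-gray over 12 cells = 6829  → 142.7326
row 4: Σ corner-gray over 12 cells = 6678  → 139.5766
Σ rows: total corner-gray = 33013  → 690.0031 mm³


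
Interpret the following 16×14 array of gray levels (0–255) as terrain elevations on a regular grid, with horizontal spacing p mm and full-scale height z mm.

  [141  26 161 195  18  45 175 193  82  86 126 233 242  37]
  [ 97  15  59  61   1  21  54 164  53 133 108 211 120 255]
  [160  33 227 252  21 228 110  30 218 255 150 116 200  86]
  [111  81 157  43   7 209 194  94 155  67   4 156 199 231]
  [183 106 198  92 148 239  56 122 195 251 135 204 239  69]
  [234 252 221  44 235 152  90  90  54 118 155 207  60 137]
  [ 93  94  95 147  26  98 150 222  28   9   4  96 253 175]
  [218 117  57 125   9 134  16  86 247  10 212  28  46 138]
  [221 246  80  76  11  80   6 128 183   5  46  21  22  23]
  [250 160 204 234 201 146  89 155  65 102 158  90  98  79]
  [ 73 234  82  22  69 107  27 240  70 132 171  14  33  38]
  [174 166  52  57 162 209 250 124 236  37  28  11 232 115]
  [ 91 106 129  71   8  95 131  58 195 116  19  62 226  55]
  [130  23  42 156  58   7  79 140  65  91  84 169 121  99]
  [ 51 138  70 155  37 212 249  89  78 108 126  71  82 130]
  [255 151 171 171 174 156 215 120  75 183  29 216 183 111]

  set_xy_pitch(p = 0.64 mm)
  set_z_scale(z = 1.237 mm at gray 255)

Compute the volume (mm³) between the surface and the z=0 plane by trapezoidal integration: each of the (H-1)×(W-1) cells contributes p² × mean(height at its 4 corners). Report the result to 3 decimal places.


height_mm = gray/255 × 1.237; cell vol = 0.64² × mean(4 corners)
unit = 0.64² × 1.237 / (4×255) = 0.00049674 mm³ per gray-sum
row 0: Σ corner-gray over 13 cells = 5694  → 2.8284
row 1: Σ corner-gray over 13 cells = 6278  → 3.1185
row 2: Σ corner-gray over 13 cells = 7000  → 3.4772
row 3: Σ corner-gray over 13 cells = 7296  → 3.6242
row 4: Σ corner-gray over 13 cells = 7949  → 3.9486
row 5: Σ corner-gray over 13 cells = 6439  → 3.1985
row 6: Σ corner-gray over 13 cells = 5242  → 2.6039
row 7: Σ corner-gray over 13 cells = 4582  → 2.2761
row 8: Σ corner-gray over 13 cells = 5785  → 2.8736
row 9: Σ corner-gray over 13 cells = 6246  → 3.1026
row 10: Σ corner-gray over 13 cells = 5930  → 2.9457
row 11: Σ corner-gray over 13 cells = 5995  → 2.9780
row 12: Σ corner-gray over 13 cells = 4877  → 2.4226
row 13: Σ corner-gray over 13 cells = 5310  → 2.6377
row 14: Σ corner-gray over 13 cells = 7065  → 3.5095
Σ rows: total corner-gray = 91688  → 45.5451 mm³

45.545


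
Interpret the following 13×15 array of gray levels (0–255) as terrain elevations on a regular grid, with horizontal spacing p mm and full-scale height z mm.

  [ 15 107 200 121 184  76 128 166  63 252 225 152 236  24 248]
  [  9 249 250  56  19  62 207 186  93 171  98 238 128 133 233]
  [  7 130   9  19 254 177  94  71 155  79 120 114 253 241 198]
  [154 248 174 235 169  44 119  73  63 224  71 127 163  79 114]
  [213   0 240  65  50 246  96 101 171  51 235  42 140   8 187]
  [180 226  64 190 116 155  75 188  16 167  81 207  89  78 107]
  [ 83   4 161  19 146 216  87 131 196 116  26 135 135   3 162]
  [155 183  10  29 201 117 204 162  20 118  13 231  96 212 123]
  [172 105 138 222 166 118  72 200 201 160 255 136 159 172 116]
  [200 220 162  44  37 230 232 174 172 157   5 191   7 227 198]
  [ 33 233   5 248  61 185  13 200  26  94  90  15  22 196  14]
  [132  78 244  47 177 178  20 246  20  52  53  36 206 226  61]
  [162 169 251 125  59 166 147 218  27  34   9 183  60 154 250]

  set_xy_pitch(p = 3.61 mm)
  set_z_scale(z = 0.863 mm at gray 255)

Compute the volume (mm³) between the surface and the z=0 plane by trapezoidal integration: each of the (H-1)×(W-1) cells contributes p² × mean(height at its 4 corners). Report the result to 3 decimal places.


height_mm = gray/255 × 0.863; cell vol = 3.61² × mean(4 corners)
unit = 3.61² × 0.863 / (4×255) = 0.0110262 mm³ per gray-sum
row 0: Σ corner-gray over 14 cells = 8153  → 89.8964
row 1: Σ corner-gray over 14 cells = 7659  → 84.4495
row 2: Σ corner-gray over 14 cells = 7483  → 82.5089
row 3: Σ corner-gray over 14 cells = 7136  → 78.6828
row 4: Σ corner-gray over 14 cells = 6881  → 75.8711
row 5: Σ corner-gray over 14 cells = 6586  → 72.6184
row 6: Σ corner-gray over 14 cells = 6465  → 71.2842
row 7: Σ corner-gray over 14 cells = 7966  → 87.8345
row 8: Σ corner-gray over 14 cells = 8610  → 94.9354
row 9: Σ corner-gray over 14 cells = 6937  → 76.4886
row 10: Σ corner-gray over 14 cells = 6182  → 68.1638
row 11: Σ corner-gray over 14 cells = 6975  → 76.9076
Σ rows: total corner-gray = 87033  → 959.6414 mm³

959.641


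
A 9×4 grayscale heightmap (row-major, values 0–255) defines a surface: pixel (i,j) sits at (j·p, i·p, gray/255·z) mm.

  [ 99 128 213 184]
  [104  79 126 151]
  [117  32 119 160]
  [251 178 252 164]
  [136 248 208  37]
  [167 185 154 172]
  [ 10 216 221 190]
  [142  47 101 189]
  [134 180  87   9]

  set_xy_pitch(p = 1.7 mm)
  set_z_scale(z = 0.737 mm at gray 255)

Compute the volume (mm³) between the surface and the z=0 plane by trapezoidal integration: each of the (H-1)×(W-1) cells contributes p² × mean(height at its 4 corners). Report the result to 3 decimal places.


29.832

height_mm = gray/255 × 0.737; cell vol = 1.7² × mean(4 corners)
unit = 1.7² × 0.737 / (4×255) = 0.00208817 mm³ per gray-sum
row 0: Σ corner-gray over 3 cells = 1630  → 3.4037
row 1: Σ corner-gray over 3 cells = 1244  → 2.5977
row 2: Σ corner-gray over 3 cells = 1854  → 3.8715
row 3: Σ corner-gray over 3 cells = 2360  → 4.9281
row 4: Σ corner-gray over 3 cells = 2102  → 4.3893
row 5: Σ corner-gray over 3 cells = 2091  → 4.3664
row 6: Σ corner-gray over 3 cells = 1701  → 3.5520
row 7: Σ corner-gray over 3 cells = 1304  → 2.7230
Σ rows: total corner-gray = 14286  → 29.8315 mm³


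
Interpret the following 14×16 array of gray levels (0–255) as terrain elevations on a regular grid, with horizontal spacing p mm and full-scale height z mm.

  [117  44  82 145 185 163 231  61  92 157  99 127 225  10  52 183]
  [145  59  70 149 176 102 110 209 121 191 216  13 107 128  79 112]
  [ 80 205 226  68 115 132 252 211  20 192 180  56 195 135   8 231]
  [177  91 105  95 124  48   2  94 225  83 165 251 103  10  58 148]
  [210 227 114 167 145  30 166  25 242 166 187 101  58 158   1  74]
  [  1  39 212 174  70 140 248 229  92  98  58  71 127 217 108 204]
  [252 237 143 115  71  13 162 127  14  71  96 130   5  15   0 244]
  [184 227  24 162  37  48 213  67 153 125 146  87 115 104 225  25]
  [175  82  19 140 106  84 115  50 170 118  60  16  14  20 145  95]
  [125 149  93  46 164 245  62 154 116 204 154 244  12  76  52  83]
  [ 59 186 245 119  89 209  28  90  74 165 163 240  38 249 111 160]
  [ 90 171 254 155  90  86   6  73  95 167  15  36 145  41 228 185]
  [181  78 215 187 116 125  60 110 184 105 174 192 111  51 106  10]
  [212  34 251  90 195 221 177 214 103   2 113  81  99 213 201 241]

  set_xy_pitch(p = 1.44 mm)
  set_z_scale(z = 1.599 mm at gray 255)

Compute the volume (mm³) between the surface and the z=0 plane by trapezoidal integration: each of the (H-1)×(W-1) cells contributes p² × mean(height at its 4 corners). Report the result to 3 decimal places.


308.421

height_mm = gray/255 × 1.599; cell vol = 1.44² × mean(4 corners)
unit = 1.44² × 1.599 / (4×255) = 0.00325067 mm³ per gray-sum
row 0: Σ corner-gray over 15 cells = 7363  → 23.9347
row 1: Σ corner-gray over 15 cells = 8018  → 26.0639
row 2: Σ corner-gray over 15 cells = 7534  → 24.4906
row 3: Σ corner-gray over 15 cells = 7091  → 23.0505
row 4: Σ corner-gray over 15 cells = 7829  → 25.4495
row 5: Σ corner-gray over 15 cells = 6865  → 22.3159
row 6: Σ corner-gray over 15 cells = 6569  → 21.3537
row 7: Σ corner-gray over 15 cells = 6223  → 20.2289
row 8: Σ corner-gray over 15 cells = 6298  → 20.4727
row 9: Σ corner-gray over 15 cells = 7981  → 25.9436
row 10: Σ corner-gray over 15 cells = 7630  → 24.8026
row 11: Σ corner-gray over 15 cells = 7218  → 23.4634
row 12: Σ corner-gray over 15 cells = 8260  → 26.8506
Σ rows: total corner-gray = 94879  → 308.4206 mm³


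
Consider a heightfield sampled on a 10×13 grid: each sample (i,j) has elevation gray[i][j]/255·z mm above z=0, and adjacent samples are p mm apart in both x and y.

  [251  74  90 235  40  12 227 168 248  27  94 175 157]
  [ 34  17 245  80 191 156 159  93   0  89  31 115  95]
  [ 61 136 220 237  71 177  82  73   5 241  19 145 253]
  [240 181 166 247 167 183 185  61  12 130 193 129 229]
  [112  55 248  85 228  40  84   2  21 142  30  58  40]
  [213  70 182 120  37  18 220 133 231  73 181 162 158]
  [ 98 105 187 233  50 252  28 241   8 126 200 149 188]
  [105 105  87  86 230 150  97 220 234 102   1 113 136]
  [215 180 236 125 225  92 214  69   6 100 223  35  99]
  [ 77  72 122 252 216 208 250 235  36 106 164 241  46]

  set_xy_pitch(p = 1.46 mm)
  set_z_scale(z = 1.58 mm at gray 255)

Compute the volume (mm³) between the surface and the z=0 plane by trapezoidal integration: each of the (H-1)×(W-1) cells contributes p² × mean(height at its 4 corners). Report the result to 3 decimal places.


185.986

height_mm = gray/255 × 1.58; cell vol = 1.46² × mean(4 corners)
unit = 1.46² × 1.58 / (4×255) = 0.00330189 mm³ per gray-sum
row 0: Σ corner-gray over 12 cells = 5669  → 18.7184
row 1: Σ corner-gray over 12 cells = 5607  → 18.5137
row 2: Σ corner-gray over 12 cells = 6903  → 22.7929
row 3: Σ corner-gray over 12 cells = 5915  → 19.5307
row 4: Σ corner-gray over 12 cells = 5363  → 17.7080
row 5: Σ corner-gray over 12 cells = 6669  → 22.0203
row 6: Σ corner-gray over 12 cells = 6535  → 21.5779
row 7: Σ corner-gray over 12 cells = 6415  → 21.1816
row 8: Σ corner-gray over 12 cells = 7251  → 23.9420
Σ rows: total corner-gray = 56327  → 185.9856 mm³


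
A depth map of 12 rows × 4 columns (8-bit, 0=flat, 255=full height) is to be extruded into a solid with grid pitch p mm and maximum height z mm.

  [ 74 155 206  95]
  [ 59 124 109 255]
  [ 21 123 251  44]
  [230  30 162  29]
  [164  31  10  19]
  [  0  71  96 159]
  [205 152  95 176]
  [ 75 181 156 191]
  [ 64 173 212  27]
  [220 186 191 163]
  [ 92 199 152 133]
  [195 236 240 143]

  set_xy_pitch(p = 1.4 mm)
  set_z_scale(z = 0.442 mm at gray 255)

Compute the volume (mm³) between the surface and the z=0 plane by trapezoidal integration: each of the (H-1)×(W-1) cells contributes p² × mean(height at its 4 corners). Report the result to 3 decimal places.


14.990

height_mm = gray/255 × 0.442; cell vol = 1.4² × mean(4 corners)
unit = 1.4² × 0.442 / (4×255) = 0.000849333 mm³ per gray-sum
row 0: Σ corner-gray over 3 cells = 1671  → 1.4192
row 1: Σ corner-gray over 3 cells = 1593  → 1.3530
row 2: Σ corner-gray over 3 cells = 1456  → 1.2366
row 3: Σ corner-gray over 3 cells = 908  → 0.7712
row 4: Σ corner-gray over 3 cells = 758  → 0.6438
row 5: Σ corner-gray over 3 cells = 1368  → 1.1619
row 6: Σ corner-gray over 3 cells = 1815  → 1.5415
row 7: Σ corner-gray over 3 cells = 1801  → 1.5296
row 8: Σ corner-gray over 3 cells = 1998  → 1.6970
row 9: Σ corner-gray over 3 cells = 2064  → 1.7530
row 10: Σ corner-gray over 3 cells = 2217  → 1.8830
Σ rows: total corner-gray = 17649  → 14.9899 mm³


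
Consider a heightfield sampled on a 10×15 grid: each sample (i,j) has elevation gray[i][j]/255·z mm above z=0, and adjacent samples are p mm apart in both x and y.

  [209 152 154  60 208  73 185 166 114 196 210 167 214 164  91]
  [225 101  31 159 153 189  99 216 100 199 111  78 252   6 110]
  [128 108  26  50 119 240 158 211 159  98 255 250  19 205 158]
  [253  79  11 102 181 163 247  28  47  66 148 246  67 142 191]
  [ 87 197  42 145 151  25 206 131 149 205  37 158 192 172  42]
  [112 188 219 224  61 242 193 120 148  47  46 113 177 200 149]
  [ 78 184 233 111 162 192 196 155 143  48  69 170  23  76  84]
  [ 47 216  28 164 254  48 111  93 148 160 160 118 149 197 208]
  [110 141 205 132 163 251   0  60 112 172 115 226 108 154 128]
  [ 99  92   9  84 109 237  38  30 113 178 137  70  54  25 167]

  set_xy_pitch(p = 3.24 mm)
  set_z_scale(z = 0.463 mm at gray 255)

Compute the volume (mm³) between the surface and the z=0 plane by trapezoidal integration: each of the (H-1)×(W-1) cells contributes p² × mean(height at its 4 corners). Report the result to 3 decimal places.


height_mm = gray/255 × 0.463; cell vol = 3.24² × mean(4 corners)
unit = 3.24² × 0.463 / (4×255) = 0.00476509 mm³ per gray-sum
row 0: Σ corner-gray over 14 cells = 8149  → 38.8307
row 1: Σ corner-gray over 14 cells = 7805  → 37.1915
row 2: Σ corner-gray over 14 cells = 7580  → 36.1194
row 3: Σ corner-gray over 14 cells = 7247  → 34.5326
row 4: Σ corner-gray over 14 cells = 7966  → 37.9587
row 5: Σ corner-gray over 14 cells = 7903  → 37.6585
row 6: Σ corner-gray over 14 cells = 7633  → 36.3719
row 7: Σ corner-gray over 14 cells = 7863  → 37.4679
row 8: Σ corner-gray over 14 cells = 6534  → 31.1351
Σ rows: total corner-gray = 68680  → 327.2662 mm³

327.266


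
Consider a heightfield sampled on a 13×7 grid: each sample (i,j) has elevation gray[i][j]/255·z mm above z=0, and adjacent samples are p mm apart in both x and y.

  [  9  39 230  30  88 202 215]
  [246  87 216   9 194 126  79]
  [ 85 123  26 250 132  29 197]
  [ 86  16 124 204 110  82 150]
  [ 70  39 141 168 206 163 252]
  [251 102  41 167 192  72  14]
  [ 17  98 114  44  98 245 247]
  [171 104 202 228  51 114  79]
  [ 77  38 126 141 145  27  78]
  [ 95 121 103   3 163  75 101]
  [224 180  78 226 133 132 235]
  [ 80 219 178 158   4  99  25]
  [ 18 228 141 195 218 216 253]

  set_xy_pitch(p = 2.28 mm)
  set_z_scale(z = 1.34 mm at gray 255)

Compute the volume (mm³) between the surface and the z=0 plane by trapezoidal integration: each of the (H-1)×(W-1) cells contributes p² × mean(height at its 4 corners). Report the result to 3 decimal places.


246.202

height_mm = gray/255 × 1.34; cell vol = 2.28² × mean(4 corners)
unit = 2.28² × 1.34 / (4×255) = 0.00682927 mm³ per gray-sum
row 0: Σ corner-gray over 6 cells = 2991  → 20.4263
row 1: Σ corner-gray over 6 cells = 2991  → 20.4263
row 2: Σ corner-gray over 6 cells = 2710  → 18.5073
row 3: Σ corner-gray over 6 cells = 3064  → 20.9249
row 4: Σ corner-gray over 6 cells = 3169  → 21.6420
row 5: Σ corner-gray over 6 cells = 2875  → 19.6342
row 6: Σ corner-gray over 6 cells = 3110  → 21.2390
row 7: Σ corner-gray over 6 cells = 2757  → 18.8283
row 8: Σ corner-gray over 6 cells = 2235  → 15.2634
row 9: Σ corner-gray over 6 cells = 3083  → 21.0546
row 10: Σ corner-gray over 6 cells = 3378  → 23.0693
row 11: Σ corner-gray over 6 cells = 3688  → 25.1863
Σ rows: total corner-gray = 36051  → 246.2020 mm³


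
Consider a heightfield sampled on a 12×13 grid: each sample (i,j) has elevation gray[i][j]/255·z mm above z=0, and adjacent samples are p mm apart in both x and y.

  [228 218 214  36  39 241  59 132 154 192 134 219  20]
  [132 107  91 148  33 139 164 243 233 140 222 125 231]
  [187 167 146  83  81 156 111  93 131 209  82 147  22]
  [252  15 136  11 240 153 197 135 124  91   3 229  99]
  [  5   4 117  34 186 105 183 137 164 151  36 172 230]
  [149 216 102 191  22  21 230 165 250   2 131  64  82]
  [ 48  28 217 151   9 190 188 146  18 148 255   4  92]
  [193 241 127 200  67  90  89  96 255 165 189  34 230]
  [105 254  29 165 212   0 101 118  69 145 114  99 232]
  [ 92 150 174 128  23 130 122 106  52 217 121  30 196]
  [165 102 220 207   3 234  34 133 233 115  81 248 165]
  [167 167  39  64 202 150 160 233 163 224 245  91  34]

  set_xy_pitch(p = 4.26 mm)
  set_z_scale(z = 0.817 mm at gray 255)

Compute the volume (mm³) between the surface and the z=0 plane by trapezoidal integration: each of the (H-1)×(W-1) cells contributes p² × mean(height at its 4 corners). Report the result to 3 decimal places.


height_mm = gray/255 × 0.817; cell vol = 4.26² × mean(4 corners)
unit = 4.26² × 0.817 / (4×255) = 0.0145359 mm³ per gray-sum
row 0: Σ corner-gray over 12 cells = 7177  → 104.3240
row 1: Σ corner-gray over 12 cells = 6674  → 97.0124
row 2: Σ corner-gray over 12 cells = 6040  → 87.7967
row 3: Σ corner-gray over 12 cells = 5832  → 84.7732
row 4: Σ corner-gray over 12 cells = 5832  → 84.7732
row 5: Σ corner-gray over 12 cells = 5867  → 85.2820
row 6: Σ corner-gray over 12 cells = 6377  → 92.6953
row 7: Σ corner-gray over 12 cells = 6478  → 94.1634
row 8: Σ corner-gray over 12 cells = 5743  → 83.4795
row 9: Σ corner-gray over 12 cells = 6344  → 92.2156
row 10: Σ corner-gray over 12 cells = 7227  → 105.0507
Σ rows: total corner-gray = 69591  → 1011.5659 mm³

1011.566


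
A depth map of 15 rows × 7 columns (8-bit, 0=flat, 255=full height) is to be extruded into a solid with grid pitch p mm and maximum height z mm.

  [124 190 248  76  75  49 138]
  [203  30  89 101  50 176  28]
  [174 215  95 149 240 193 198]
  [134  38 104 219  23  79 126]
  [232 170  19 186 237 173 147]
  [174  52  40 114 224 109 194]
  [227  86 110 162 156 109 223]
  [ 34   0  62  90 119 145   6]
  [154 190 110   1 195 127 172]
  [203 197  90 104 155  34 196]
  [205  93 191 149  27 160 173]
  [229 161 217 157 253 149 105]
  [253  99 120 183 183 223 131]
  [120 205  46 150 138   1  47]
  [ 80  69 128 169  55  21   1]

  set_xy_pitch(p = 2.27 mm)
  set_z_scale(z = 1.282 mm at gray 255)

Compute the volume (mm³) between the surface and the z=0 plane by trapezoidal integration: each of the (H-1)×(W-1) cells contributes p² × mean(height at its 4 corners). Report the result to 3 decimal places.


height_mm = gray/255 × 1.282; cell vol = 2.27² × mean(4 corners)
unit = 2.27² × 1.282 / (4×255) = 0.00647649 mm³ per gray-sum
row 0: Σ corner-gray over 6 cells = 2661  → 17.2339
row 1: Σ corner-gray over 6 cells = 3279  → 21.2364
row 2: Σ corner-gray over 6 cells = 3342  → 21.6444
row 3: Σ corner-gray over 6 cells = 3135  → 20.3038
row 4: Σ corner-gray over 6 cells = 3395  → 21.9877
row 5: Σ corner-gray over 6 cells = 3142  → 20.3491
row 6: Σ corner-gray over 6 cells = 2568  → 16.6316
row 7: Σ corner-gray over 6 cells = 2444  → 15.8285
row 8: Σ corner-gray over 6 cells = 3131  → 20.2779
row 9: Σ corner-gray over 6 cells = 3177  → 20.5758
row 10: Σ corner-gray over 6 cells = 3826  → 24.7790
row 11: Σ corner-gray over 6 cells = 4208  → 27.2531
row 12: Σ corner-gray over 6 cells = 3247  → 21.0292
row 13: Σ corner-gray over 6 cells = 2212  → 14.3260
Σ rows: total corner-gray = 43767  → 283.4565 mm³

283.456


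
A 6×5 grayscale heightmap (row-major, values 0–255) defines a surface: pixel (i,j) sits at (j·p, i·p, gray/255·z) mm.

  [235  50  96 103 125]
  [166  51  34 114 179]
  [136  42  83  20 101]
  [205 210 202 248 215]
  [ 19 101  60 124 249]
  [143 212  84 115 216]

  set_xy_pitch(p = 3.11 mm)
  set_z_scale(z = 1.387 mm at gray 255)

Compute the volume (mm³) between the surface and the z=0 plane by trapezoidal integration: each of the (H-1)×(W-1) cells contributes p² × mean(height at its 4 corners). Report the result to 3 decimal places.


128.036

height_mm = gray/255 × 1.387; cell vol = 3.11² × mean(4 corners)
unit = 3.11² × 1.387 / (4×255) = 0.0131522 mm³ per gray-sum
row 0: Σ corner-gray over 4 cells = 1601  → 21.0566
row 1: Σ corner-gray over 4 cells = 1270  → 16.7032
row 2: Σ corner-gray over 4 cells = 2267  → 29.8159
row 3: Σ corner-gray over 4 cells = 2578  → 33.9063
row 4: Σ corner-gray over 4 cells = 2019  → 26.5542
Σ rows: total corner-gray = 9735  → 128.0363 mm³


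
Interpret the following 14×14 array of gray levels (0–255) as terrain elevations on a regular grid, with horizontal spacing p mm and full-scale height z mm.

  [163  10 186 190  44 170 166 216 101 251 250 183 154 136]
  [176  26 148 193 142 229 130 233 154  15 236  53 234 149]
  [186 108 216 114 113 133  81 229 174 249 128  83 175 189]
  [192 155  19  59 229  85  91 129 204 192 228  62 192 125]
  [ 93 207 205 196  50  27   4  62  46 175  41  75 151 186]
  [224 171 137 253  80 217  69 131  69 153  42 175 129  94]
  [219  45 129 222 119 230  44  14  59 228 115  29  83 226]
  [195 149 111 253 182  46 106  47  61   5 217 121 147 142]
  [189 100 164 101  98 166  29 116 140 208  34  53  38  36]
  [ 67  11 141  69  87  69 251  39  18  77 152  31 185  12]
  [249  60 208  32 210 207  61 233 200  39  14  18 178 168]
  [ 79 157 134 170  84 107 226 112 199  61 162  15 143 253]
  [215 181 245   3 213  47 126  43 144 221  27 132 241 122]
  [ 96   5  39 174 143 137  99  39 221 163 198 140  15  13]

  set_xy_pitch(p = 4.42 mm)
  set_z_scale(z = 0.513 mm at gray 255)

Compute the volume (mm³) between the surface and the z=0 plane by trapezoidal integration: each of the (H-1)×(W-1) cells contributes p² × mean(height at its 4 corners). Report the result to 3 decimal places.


846.579

height_mm = gray/255 × 0.513; cell vol = 4.42² × mean(4 corners)
unit = 4.42² × 0.513 / (4×255) = 0.00982566 mm³ per gray-sum
row 0: Σ corner-gray over 13 cells = 8052  → 79.1162
row 1: Σ corner-gray over 13 cells = 7892  → 77.5441
row 2: Σ corner-gray over 13 cells = 7588  → 74.5571
row 3: Σ corner-gray over 13 cells = 6364  → 62.5305
row 4: Σ corner-gray over 13 cells = 6327  → 62.1670
row 5: Σ corner-gray over 13 cells = 6649  → 65.3308
row 6: Σ corner-gray over 13 cells = 6306  → 61.9606
row 7: Σ corner-gray over 13 cells = 5946  → 58.4234
row 8: Σ corner-gray over 13 cells = 5058  → 49.6982
row 9: Σ corner-gray over 13 cells = 5676  → 55.7704
row 10: Σ corner-gray over 13 cells = 6809  → 66.9029
row 11: Σ corner-gray over 13 cells = 7055  → 69.3200
row 12: Σ corner-gray over 13 cells = 6438  → 63.2576
Σ rows: total corner-gray = 86160  → 846.5789 mm³


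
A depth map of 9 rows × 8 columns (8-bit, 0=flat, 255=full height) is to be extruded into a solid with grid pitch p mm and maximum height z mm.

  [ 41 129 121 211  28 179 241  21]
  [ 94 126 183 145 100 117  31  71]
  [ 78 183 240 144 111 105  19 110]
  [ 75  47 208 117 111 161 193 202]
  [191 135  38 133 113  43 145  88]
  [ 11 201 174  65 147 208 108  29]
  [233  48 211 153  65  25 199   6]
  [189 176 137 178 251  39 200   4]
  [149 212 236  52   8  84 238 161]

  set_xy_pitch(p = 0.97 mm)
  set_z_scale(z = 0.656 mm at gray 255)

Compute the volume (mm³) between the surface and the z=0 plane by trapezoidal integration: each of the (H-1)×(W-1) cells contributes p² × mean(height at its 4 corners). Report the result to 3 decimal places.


height_mm = gray/255 × 0.656; cell vol = 0.97² × mean(4 corners)
unit = 0.97² × 0.656 / (4×255) = 0.000605128 mm³ per gray-sum
row 0: Σ corner-gray over 7 cells = 3449  → 2.0871
row 1: Σ corner-gray over 7 cells = 3361  → 2.0338
row 2: Σ corner-gray over 7 cells = 3743  → 2.2650
row 3: Σ corner-gray over 7 cells = 3444  → 2.0841
row 4: Σ corner-gray over 7 cells = 3339  → 2.0205
row 5: Σ corner-gray over 7 cells = 3487  → 2.1101
row 6: Σ corner-gray over 7 cells = 3796  → 2.2971
row 7: Σ corner-gray over 7 cells = 4125  → 2.4962
Σ rows: total corner-gray = 28744  → 17.3938 mm³

17.394


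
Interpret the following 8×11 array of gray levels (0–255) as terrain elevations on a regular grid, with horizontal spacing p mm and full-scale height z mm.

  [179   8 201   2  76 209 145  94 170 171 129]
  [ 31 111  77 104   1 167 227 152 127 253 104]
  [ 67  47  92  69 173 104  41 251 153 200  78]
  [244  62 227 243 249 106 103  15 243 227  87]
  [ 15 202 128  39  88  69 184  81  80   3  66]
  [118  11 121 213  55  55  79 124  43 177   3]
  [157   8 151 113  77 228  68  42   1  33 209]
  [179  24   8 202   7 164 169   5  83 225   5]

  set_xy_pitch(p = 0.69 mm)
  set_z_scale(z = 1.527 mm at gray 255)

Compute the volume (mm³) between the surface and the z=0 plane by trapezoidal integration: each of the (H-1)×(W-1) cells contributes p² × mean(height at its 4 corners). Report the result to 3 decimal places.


22.782

height_mm = gray/255 × 1.527; cell vol = 0.69² × mean(4 corners)
unit = 0.69² × 1.527 / (4×255) = 0.00071275 mm³ per gray-sum
row 0: Σ corner-gray over 10 cells = 5033  → 3.5873
row 1: Σ corner-gray over 10 cells = 4978  → 3.5481
row 2: Σ corner-gray over 10 cells = 5686  → 4.0527
row 3: Σ corner-gray over 10 cells = 5110  → 3.6422
row 4: Σ corner-gray over 10 cells = 3706  → 2.6415
row 5: Σ corner-gray over 10 cells = 3685  → 2.6265
row 6: Σ corner-gray over 10 cells = 3766  → 2.6842
Σ rows: total corner-gray = 31964  → 22.7823 mm³


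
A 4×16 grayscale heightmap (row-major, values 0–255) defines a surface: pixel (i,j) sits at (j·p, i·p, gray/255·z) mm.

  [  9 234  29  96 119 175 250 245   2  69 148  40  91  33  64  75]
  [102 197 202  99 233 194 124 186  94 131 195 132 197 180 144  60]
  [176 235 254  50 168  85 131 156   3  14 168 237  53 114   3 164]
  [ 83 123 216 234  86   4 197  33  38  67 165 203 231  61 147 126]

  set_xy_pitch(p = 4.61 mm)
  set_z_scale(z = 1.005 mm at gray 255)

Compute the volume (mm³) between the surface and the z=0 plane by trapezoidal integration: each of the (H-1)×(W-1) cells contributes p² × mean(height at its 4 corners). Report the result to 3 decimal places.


height_mm = gray/255 × 1.005; cell vol = 4.61² × mean(4 corners)
unit = 4.61² × 1.005 / (4×255) = 0.0209396 mm³ per gray-sum
row 0: Σ corner-gray over 15 cells = 8052  → 168.6054
row 1: Σ corner-gray over 15 cells = 8460  → 177.1488
row 2: Σ corner-gray over 15 cells = 7501  → 157.0677
Σ rows: total corner-gray = 24013  → 502.8219 mm³

502.822


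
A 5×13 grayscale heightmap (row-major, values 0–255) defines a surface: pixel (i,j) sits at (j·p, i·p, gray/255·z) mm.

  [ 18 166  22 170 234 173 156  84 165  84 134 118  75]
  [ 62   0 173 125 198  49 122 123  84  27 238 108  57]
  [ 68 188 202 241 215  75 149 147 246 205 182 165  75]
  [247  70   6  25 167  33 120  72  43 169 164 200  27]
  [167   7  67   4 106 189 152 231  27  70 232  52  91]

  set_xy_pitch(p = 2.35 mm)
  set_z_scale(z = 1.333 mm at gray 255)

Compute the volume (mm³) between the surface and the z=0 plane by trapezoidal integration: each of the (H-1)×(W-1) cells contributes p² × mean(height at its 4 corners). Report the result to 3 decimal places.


height_mm = gray/255 × 1.333; cell vol = 2.35² × mean(4 corners)
unit = 2.35² × 1.333 / (4×255) = 0.00721715 mm³ per gray-sum
row 0: Σ corner-gray over 12 cells = 5718  → 41.2677
row 1: Σ corner-gray over 12 cells = 6786  → 48.9756
row 2: Σ corner-gray over 12 cells = 6585  → 47.5249
row 3: Σ corner-gray over 12 cells = 4944  → 35.6816
Σ rows: total corner-gray = 24033  → 173.4498 mm³

173.450


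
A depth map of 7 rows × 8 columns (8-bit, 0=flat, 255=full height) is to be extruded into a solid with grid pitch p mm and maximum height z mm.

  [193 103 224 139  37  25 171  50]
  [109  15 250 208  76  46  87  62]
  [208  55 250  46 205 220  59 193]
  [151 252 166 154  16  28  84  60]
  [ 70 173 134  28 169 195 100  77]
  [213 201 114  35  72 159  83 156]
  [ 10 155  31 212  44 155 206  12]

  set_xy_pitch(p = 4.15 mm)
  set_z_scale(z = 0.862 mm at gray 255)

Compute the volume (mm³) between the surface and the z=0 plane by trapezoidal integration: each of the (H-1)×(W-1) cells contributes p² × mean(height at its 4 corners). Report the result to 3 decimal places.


299.638

height_mm = gray/255 × 0.862; cell vol = 4.15² × mean(4 corners)
unit = 4.15² × 0.862 / (4×255) = 0.0145547 mm³ per gray-sum
row 0: Σ corner-gray over 7 cells = 3176  → 46.2257
row 1: Σ corner-gray over 7 cells = 3606  → 52.4843
row 2: Σ corner-gray over 7 cells = 3682  → 53.5904
row 3: Σ corner-gray over 7 cells = 3356  → 48.8456
row 4: Σ corner-gray over 7 cells = 3442  → 50.0973
row 5: Σ corner-gray over 7 cells = 3325  → 48.3944
Σ rows: total corner-gray = 20587  → 299.6376 mm³


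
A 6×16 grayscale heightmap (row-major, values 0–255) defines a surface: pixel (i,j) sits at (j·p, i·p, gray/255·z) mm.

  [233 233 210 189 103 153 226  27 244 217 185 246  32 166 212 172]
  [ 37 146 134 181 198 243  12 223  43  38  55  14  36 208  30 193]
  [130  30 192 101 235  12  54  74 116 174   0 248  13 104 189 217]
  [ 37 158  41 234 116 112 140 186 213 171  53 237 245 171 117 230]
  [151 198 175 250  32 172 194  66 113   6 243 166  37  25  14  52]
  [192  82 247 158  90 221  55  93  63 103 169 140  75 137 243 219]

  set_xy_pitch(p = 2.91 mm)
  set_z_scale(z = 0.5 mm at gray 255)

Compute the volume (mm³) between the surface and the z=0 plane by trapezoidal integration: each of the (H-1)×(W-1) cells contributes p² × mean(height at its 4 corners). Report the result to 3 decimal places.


163.966

height_mm = gray/255 × 0.5; cell vol = 2.91² × mean(4 corners)
unit = 2.91² × 0.5 / (4×255) = 0.00415103 mm³ per gray-sum
row 0: Σ corner-gray over 15 cells = 8643  → 35.8773
row 1: Σ corner-gray over 15 cells = 6783  → 28.1564
row 2: Σ corner-gray over 15 cells = 8086  → 33.5652
row 3: Σ corner-gray over 15 cells = 8240  → 34.2045
row 4: Σ corner-gray over 15 cells = 7748  → 32.1622
Σ rows: total corner-gray = 39500  → 163.9657 mm³
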